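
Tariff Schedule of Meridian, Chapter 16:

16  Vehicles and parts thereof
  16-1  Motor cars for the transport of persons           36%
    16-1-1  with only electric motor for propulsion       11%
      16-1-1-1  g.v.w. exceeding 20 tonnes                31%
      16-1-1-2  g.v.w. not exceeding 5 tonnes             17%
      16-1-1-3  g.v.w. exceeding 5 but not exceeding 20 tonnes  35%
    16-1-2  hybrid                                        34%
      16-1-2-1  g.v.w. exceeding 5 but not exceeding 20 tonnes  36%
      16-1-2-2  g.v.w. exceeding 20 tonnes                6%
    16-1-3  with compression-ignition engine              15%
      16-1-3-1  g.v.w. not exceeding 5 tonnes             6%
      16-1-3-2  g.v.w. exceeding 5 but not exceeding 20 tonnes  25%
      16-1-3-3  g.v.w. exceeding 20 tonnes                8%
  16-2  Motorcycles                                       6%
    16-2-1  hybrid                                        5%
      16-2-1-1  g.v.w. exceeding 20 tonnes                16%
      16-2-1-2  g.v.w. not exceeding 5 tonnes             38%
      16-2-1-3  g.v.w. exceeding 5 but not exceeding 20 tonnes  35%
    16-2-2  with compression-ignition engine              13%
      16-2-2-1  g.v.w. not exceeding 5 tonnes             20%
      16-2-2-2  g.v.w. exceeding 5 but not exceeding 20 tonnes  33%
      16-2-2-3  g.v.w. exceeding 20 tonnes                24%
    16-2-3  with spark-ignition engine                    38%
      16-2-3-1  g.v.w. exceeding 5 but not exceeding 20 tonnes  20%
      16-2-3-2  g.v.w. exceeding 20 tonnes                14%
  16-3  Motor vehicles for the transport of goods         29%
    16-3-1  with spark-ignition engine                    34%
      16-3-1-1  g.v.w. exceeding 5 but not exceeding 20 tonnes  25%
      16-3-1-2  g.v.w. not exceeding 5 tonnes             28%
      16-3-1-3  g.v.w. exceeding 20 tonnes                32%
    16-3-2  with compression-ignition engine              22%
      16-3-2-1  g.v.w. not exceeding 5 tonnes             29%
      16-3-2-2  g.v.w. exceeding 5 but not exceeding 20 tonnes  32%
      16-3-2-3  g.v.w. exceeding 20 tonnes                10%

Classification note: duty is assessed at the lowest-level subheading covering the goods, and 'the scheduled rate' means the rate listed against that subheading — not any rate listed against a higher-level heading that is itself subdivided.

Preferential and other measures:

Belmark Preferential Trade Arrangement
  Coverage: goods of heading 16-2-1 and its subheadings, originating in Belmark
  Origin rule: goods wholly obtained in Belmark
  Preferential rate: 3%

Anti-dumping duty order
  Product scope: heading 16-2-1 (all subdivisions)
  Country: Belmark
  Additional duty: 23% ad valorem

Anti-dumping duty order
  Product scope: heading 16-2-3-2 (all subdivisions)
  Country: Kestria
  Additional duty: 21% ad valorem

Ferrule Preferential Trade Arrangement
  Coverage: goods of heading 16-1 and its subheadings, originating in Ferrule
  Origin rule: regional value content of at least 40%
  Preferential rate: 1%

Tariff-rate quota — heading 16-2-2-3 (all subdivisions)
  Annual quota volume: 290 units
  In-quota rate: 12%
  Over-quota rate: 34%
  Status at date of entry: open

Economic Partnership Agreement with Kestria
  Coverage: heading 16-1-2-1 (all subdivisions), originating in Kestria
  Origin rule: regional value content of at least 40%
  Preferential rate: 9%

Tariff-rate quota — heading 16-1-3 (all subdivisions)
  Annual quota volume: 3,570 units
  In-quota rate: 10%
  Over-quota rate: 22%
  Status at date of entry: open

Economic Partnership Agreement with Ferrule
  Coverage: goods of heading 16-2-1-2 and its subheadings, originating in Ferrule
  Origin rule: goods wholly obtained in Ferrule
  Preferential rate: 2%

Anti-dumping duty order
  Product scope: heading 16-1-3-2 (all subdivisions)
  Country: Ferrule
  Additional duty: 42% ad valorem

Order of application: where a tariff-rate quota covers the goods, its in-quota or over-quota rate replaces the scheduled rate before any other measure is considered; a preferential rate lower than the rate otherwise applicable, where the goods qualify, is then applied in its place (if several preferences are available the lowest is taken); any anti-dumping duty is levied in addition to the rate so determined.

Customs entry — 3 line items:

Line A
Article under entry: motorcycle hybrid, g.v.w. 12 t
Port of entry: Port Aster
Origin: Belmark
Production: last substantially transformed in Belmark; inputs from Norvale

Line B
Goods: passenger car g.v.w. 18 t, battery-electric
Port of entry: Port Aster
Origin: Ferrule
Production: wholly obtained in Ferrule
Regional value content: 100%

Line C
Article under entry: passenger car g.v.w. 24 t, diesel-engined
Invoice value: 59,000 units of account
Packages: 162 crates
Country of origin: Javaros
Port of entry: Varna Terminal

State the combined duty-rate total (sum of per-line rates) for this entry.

Line A: motorcycle → 16-2; hybrid → 16-2-1; g.v.w. 12 t → 16-2-1-3. Scheduled 35%. Belmark agreement on 16-2-1: not wholly obtained; anti-dumping (Belmark, 16-2-1): +23%; total 35% + 23% = 58%. → 58%.
Line B: passenger car → 16-1; battery-electric → 16-1-1; g.v.w. 18 t → 16-1-1-3. Scheduled 35%. Ferrule agreement on 16-1: RVC ≥ 40% → 1% available; Ferrule agreement on 16-2-1-2: 16-1-1-3 not covered; preferential 1%. → 1%.
Line C: passenger car → 16-1; diesel-engined → 16-1-3; g.v.w. 24 t → 16-1-3-3. Scheduled 8%. quota on 16-1-3 open → in-quota 10%. → 10%.
Sum: 58% + 1% + 10% = 69%.

69%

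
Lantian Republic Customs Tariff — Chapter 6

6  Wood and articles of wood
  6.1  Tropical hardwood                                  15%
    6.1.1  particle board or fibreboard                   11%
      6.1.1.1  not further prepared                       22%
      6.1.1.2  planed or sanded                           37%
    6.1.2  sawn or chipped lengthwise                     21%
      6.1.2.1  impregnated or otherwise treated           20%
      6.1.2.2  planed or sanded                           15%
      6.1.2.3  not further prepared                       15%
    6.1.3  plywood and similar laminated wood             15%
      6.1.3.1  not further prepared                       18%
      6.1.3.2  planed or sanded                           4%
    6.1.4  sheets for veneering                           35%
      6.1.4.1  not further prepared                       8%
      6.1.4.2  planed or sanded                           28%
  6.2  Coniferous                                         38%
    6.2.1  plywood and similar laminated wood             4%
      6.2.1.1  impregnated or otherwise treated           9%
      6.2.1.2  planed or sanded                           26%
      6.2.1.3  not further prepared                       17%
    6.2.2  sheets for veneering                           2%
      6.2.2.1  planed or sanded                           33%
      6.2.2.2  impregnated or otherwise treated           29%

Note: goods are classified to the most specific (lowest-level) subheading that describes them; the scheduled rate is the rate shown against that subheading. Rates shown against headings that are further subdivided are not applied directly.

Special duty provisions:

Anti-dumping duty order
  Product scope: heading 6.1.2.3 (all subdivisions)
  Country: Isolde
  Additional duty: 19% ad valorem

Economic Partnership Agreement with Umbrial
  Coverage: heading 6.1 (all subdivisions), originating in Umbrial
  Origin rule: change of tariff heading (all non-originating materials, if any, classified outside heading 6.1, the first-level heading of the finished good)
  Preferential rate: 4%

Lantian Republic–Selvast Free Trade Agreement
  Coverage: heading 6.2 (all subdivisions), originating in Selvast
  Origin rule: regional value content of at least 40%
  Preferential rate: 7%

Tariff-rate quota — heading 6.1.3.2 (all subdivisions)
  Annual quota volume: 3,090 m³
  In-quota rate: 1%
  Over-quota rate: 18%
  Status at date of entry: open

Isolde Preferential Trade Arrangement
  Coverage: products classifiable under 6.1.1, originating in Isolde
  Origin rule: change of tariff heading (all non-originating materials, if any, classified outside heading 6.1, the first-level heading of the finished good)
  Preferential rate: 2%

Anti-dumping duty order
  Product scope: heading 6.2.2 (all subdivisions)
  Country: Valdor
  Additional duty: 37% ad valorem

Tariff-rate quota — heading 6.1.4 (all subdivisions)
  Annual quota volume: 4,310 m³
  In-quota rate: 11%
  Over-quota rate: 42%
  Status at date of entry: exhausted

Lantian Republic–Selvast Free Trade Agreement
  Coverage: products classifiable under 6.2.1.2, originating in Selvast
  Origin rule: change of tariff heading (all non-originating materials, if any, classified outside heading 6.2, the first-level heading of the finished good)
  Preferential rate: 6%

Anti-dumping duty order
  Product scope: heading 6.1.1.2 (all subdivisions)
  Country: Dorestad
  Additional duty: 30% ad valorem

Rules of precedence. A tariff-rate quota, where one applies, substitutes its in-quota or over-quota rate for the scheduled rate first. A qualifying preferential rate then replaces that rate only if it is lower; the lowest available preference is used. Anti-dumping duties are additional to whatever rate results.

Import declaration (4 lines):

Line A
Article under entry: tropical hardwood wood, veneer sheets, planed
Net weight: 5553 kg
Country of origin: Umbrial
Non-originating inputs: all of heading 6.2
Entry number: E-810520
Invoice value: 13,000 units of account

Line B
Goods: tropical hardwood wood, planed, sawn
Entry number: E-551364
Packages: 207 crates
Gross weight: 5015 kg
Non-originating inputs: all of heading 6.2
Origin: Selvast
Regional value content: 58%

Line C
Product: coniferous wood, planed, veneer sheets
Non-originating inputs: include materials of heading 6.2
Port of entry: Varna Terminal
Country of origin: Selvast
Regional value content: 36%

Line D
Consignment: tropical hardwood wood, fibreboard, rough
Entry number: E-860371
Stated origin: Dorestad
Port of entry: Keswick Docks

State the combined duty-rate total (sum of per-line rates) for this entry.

74%

Line A: tropical hardwood → 6.1; veneer sheets → 6.1.4; planed → 6.1.4.2. Scheduled 28%. quota on 6.1.4 exhausted → over-quota 42%; Umbrial agreement on 6.1: CTH met → 4% available; preferential 4%. → 4%.
Line B: tropical hardwood → 6.1; sawn → 6.1.2; planed → 6.1.2.2. Scheduled 15%. Selvast agreement on 6.2: 6.1.2.2 not covered; Selvast agreement on 6.2.1.2: 6.1.2.2 not covered. → 15%.
Line C: coniferous → 6.2; veneer sheets → 6.2.2; planed → 6.2.2.1. Scheduled 33%. Selvast agreement on 6.2: RVC < 40%; Selvast agreement on 6.2.1.2: 6.2.2.1 not covered. → 33%.
Line D: tropical hardwood → 6.1; fibreboard → 6.1.1; rough → 6.1.1.1. Scheduled 22%. No special measure applies. → 22%.
Sum: 4% + 15% + 33% + 22% = 74%.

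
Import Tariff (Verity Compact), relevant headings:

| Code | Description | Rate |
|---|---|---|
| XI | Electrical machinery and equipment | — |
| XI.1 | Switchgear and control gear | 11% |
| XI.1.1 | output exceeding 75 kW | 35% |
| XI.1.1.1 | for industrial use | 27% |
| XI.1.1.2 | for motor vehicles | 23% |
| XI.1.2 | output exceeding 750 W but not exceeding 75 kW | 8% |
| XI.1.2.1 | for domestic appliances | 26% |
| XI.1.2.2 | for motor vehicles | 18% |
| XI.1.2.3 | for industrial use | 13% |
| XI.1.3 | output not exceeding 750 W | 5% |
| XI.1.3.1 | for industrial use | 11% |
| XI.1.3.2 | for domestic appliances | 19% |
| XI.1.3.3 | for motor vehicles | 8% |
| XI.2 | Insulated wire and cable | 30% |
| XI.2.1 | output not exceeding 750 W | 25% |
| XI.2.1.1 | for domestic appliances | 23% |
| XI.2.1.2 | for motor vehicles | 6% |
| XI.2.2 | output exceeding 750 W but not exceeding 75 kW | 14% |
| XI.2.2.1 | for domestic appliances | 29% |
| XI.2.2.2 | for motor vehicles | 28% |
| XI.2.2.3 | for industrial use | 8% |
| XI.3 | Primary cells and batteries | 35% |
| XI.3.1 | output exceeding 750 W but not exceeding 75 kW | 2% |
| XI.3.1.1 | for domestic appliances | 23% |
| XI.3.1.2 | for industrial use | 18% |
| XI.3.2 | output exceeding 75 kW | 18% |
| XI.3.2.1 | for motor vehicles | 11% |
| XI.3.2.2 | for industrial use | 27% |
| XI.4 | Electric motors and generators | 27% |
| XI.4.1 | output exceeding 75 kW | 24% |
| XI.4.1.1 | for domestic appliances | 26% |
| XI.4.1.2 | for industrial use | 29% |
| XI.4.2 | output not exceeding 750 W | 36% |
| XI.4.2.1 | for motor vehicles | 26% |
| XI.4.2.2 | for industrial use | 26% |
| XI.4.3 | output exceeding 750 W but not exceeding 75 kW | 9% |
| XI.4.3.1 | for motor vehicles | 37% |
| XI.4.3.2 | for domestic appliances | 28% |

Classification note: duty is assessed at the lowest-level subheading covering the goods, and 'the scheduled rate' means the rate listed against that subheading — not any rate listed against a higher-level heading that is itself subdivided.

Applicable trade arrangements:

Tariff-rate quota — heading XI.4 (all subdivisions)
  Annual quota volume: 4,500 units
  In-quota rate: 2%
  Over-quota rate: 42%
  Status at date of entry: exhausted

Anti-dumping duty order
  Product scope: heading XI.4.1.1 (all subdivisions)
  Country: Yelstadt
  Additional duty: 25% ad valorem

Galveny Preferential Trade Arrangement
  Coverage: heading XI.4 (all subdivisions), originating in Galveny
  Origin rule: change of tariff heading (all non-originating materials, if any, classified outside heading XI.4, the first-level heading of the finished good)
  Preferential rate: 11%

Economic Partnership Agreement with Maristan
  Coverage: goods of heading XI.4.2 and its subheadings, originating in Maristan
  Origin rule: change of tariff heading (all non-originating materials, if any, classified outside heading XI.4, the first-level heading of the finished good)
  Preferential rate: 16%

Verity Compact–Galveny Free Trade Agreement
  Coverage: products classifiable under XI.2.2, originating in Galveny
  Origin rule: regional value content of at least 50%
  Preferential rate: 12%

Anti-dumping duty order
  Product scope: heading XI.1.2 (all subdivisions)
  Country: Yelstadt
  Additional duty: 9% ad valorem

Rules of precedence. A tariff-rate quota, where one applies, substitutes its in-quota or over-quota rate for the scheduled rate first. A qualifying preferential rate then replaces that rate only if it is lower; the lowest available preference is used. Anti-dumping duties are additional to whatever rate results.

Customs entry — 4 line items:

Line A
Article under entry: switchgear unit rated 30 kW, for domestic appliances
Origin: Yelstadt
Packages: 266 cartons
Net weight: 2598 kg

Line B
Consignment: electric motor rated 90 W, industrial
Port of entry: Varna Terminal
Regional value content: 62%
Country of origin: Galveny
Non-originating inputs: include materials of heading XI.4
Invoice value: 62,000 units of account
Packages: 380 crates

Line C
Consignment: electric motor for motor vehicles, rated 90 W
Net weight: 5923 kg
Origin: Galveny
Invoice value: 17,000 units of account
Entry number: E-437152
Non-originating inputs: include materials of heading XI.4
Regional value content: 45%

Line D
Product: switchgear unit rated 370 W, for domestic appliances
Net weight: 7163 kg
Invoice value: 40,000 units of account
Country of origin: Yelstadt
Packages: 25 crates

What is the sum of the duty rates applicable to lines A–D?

138%

Line A: switchgear unit → XI.1; rated 30 kW → XI.1.2; for domestic appliances → XI.1.2.1. Scheduled 26%. anti-dumping (Yelstadt, XI.1.2): +9%; total 26% + 9% = 35%. → 35%.
Line B: electric motor → XI.4; rated 90 W → XI.4.2; industrial → XI.4.2.2. Scheduled 26%. quota on XI.4 exhausted → over-quota 42%; Galveny agreement on XI.4: CTH not met; Galveny agreement on XI.2.2: XI.4.2.2 not covered. → 42%.
Line C: electric motor → XI.4; rated 90 W → XI.4.2; for motor vehicles → XI.4.2.1. Scheduled 26%. quota on XI.4 exhausted → over-quota 42%; Galveny agreement on XI.4: CTH not met; Galveny agreement on XI.2.2: XI.4.2.1 not covered. → 42%.
Line D: switchgear unit → XI.1; rated 370 W → XI.1.3; for domestic appliances → XI.1.3.2. Scheduled 19%. No special measure applies. → 19%.
Sum: 35% + 42% + 42% + 19% = 138%.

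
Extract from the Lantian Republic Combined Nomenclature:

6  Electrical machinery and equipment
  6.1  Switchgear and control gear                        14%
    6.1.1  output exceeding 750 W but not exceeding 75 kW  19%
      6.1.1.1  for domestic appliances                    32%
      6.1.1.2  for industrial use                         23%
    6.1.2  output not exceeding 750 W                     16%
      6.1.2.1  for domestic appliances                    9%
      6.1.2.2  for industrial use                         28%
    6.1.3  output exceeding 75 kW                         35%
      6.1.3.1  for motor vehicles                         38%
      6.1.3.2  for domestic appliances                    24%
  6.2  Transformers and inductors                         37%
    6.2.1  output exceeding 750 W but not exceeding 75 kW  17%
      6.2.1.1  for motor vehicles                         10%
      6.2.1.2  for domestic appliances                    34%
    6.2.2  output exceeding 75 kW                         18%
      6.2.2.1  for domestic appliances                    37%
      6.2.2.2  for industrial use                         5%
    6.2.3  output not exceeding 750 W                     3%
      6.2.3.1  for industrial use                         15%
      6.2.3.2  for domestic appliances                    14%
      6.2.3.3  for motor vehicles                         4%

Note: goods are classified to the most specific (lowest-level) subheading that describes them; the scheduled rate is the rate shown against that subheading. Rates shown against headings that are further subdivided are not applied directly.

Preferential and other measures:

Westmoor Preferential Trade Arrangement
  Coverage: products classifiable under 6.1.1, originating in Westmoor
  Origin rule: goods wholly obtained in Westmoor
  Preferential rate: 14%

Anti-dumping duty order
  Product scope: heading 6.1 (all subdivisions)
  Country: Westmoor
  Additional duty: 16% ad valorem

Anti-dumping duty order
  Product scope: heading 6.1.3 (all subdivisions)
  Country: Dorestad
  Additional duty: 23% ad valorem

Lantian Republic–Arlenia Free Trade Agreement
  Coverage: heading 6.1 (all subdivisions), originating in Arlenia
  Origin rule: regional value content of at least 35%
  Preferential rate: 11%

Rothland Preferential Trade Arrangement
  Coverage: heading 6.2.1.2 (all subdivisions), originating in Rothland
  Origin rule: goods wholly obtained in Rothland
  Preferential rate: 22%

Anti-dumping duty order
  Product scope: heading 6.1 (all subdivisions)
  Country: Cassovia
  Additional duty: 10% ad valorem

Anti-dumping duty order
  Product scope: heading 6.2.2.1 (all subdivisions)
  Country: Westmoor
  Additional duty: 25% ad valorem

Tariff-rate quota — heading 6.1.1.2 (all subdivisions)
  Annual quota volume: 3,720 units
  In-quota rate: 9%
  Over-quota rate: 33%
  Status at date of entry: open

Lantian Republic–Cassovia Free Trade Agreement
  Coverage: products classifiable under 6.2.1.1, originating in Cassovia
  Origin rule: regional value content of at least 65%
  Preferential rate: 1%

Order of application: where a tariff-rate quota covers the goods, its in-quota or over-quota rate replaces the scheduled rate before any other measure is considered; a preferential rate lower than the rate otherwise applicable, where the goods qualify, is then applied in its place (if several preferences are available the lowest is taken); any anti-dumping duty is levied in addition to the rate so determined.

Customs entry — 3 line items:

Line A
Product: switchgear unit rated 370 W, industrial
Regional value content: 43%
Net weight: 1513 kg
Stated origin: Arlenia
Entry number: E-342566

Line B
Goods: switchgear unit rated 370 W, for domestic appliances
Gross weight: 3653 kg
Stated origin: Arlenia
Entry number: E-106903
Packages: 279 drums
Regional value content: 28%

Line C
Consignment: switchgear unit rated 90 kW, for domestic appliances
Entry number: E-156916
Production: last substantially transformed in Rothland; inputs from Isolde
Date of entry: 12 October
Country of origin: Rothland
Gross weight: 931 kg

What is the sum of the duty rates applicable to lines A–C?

Line A: switchgear unit → 6.1; rated 370 W → 6.1.2; industrial → 6.1.2.2. Scheduled 28%. Arlenia agreement on 6.1: RVC ≥ 35% → 11% available; preferential 11%. → 11%.
Line B: switchgear unit → 6.1; rated 370 W → 6.1.2; for domestic appliances → 6.1.2.1. Scheduled 9%. Arlenia agreement on 6.1: RVC < 35%. → 9%.
Line C: switchgear unit → 6.1; rated 90 kW → 6.1.3; for domestic appliances → 6.1.3.2. Scheduled 24%. Rothland agreement on 6.2.1.2: 6.1.3.2 not covered. → 24%.
Sum: 11% + 9% + 24% = 44%.

44%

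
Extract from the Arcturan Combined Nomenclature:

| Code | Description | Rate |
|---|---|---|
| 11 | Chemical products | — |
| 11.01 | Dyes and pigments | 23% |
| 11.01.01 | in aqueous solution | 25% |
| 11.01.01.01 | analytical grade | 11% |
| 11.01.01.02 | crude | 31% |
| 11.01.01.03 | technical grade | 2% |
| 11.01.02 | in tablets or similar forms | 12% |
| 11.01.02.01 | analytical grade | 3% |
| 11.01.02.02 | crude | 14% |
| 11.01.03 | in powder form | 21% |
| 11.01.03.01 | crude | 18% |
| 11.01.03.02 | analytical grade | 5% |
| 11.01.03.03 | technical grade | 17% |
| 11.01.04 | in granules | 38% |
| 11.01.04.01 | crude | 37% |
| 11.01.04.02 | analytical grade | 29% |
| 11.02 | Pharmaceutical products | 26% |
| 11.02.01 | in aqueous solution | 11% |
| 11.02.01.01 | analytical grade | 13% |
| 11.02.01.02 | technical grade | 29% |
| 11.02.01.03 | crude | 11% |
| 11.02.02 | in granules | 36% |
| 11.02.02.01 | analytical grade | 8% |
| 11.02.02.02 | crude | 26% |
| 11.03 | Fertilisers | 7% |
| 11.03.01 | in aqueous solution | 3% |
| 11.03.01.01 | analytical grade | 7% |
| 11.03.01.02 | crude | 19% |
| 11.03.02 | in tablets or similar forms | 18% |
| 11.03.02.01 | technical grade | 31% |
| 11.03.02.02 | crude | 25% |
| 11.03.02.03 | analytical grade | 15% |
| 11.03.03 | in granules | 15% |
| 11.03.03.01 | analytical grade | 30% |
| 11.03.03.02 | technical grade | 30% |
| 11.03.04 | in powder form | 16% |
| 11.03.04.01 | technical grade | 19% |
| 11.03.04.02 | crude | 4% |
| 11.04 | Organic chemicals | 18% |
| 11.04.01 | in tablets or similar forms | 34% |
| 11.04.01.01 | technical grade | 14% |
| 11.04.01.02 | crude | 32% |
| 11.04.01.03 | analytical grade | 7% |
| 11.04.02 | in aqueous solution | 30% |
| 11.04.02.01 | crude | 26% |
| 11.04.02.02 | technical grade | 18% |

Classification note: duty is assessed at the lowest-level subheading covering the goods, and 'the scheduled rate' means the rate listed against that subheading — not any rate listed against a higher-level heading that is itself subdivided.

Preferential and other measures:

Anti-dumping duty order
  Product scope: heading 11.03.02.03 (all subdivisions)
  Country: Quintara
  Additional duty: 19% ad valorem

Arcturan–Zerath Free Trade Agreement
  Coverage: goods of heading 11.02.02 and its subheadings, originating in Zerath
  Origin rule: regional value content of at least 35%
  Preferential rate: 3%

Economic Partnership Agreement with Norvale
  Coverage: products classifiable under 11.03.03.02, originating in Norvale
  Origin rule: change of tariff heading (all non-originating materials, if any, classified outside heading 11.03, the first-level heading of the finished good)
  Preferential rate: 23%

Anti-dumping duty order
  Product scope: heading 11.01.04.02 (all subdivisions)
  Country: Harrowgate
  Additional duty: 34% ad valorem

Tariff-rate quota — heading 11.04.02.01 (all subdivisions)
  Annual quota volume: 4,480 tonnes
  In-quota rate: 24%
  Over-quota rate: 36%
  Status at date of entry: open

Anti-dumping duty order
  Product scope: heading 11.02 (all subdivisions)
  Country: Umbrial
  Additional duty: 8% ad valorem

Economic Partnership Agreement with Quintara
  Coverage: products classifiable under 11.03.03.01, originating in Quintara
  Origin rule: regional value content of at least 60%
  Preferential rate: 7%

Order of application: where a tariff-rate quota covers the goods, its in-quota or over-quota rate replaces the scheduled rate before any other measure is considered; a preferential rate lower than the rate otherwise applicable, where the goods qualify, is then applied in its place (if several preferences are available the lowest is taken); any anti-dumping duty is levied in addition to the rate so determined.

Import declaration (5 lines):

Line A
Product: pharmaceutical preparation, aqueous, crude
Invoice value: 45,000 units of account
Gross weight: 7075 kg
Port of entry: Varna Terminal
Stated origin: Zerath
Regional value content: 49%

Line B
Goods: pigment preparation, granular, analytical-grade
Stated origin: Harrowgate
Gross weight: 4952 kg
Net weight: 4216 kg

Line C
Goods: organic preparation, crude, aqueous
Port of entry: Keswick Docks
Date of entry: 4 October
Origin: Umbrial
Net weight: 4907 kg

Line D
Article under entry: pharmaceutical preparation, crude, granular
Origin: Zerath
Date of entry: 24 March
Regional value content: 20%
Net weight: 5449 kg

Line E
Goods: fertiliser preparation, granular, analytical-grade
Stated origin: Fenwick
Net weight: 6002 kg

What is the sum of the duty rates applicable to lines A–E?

154%

Line A: pharmaceutical → 11.02; aqueous → 11.02.01; crude → 11.02.01.03. Scheduled 11%. Zerath agreement on 11.02.02: 11.02.01.03 not covered. → 11%.
Line B: pigment → 11.01; granular → 11.01.04; analytical-grade → 11.01.04.02. Scheduled 29%. anti-dumping (Harrowgate, 11.01.04.02): +34%; total 29% + 34% = 63%. → 63%.
Line C: organic → 11.04; aqueous → 11.04.02; crude → 11.04.02.01. Scheduled 26%. quota on 11.04.02.01 open → in-quota 24%. → 24%.
Line D: pharmaceutical → 11.02; granular → 11.02.02; crude → 11.02.02.02. Scheduled 26%. Zerath agreement on 11.02.02: RVC < 35%. → 26%.
Line E: fertiliser → 11.03; granular → 11.03.03; analytical-grade → 11.03.03.01. Scheduled 30%. No special measure applies. → 30%.
Sum: 11% + 63% + 24% + 26% + 30% = 154%.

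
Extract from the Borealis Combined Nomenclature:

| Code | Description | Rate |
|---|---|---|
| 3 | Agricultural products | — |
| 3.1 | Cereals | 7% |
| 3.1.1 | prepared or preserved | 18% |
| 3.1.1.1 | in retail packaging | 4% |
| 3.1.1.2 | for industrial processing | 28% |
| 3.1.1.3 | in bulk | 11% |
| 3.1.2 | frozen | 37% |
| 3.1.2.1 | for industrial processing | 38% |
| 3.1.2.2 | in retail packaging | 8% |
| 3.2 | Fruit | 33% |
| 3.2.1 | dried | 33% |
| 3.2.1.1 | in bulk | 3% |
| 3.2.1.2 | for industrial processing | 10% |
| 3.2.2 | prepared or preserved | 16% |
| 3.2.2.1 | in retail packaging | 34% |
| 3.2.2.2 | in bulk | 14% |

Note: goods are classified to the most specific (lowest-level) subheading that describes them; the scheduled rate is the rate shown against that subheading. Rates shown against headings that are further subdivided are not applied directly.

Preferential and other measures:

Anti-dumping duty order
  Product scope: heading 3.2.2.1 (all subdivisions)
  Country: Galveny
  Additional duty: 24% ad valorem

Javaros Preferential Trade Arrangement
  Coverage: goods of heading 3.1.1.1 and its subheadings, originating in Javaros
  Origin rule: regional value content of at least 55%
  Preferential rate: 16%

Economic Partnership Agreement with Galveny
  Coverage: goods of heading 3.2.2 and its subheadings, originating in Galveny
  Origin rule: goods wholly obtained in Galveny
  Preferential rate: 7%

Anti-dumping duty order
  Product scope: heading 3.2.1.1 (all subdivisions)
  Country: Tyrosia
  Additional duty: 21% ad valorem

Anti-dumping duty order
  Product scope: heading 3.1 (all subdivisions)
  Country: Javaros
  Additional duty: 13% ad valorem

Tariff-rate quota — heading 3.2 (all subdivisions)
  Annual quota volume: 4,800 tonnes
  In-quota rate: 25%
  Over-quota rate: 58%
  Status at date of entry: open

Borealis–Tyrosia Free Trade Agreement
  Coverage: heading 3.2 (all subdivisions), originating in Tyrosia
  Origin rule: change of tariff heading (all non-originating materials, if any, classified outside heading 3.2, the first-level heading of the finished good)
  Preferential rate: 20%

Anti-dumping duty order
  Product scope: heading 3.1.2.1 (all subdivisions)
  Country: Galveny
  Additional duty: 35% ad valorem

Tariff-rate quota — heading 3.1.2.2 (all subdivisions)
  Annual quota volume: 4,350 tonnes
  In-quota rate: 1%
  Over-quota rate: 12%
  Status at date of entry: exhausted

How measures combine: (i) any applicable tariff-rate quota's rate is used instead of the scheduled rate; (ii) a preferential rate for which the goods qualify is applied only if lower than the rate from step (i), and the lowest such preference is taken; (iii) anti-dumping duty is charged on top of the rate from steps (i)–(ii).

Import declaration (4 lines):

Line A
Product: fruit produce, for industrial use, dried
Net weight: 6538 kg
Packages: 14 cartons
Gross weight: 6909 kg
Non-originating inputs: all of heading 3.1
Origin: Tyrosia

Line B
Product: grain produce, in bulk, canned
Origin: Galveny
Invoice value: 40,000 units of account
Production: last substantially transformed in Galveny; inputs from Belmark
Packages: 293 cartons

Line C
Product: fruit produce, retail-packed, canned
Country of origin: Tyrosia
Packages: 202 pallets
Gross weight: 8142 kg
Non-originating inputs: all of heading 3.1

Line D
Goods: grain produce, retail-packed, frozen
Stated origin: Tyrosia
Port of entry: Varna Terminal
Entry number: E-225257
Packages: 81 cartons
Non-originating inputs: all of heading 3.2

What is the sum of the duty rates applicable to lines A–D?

Line A: fruit → 3.2; dried → 3.2.1; for industrial use → 3.2.1.2. Scheduled 10%. quota on 3.2 open → in-quota 25%; Tyrosia agreement on 3.2: CTH met → 20% available; preferential 20%. → 20%.
Line B: grain → 3.1; canned → 3.1.1; in bulk → 3.1.1.3. Scheduled 11%. Galveny agreement on 3.2.2: 3.1.1.3 not covered. → 11%.
Line C: fruit → 3.2; canned → 3.2.2; retail-packed → 3.2.2.1. Scheduled 34%. quota on 3.2 open → in-quota 25%; Tyrosia agreement on 3.2: CTH met → 20% available; preferential 20%. → 20%.
Line D: grain → 3.1; frozen → 3.1.2; retail-packed → 3.1.2.2. Scheduled 8%. quota on 3.1.2.2 exhausted → over-quota 12%; Tyrosia agreement on 3.2: 3.1.2.2 not covered. → 12%.
Sum: 20% + 11% + 20% + 12% = 63%.

63%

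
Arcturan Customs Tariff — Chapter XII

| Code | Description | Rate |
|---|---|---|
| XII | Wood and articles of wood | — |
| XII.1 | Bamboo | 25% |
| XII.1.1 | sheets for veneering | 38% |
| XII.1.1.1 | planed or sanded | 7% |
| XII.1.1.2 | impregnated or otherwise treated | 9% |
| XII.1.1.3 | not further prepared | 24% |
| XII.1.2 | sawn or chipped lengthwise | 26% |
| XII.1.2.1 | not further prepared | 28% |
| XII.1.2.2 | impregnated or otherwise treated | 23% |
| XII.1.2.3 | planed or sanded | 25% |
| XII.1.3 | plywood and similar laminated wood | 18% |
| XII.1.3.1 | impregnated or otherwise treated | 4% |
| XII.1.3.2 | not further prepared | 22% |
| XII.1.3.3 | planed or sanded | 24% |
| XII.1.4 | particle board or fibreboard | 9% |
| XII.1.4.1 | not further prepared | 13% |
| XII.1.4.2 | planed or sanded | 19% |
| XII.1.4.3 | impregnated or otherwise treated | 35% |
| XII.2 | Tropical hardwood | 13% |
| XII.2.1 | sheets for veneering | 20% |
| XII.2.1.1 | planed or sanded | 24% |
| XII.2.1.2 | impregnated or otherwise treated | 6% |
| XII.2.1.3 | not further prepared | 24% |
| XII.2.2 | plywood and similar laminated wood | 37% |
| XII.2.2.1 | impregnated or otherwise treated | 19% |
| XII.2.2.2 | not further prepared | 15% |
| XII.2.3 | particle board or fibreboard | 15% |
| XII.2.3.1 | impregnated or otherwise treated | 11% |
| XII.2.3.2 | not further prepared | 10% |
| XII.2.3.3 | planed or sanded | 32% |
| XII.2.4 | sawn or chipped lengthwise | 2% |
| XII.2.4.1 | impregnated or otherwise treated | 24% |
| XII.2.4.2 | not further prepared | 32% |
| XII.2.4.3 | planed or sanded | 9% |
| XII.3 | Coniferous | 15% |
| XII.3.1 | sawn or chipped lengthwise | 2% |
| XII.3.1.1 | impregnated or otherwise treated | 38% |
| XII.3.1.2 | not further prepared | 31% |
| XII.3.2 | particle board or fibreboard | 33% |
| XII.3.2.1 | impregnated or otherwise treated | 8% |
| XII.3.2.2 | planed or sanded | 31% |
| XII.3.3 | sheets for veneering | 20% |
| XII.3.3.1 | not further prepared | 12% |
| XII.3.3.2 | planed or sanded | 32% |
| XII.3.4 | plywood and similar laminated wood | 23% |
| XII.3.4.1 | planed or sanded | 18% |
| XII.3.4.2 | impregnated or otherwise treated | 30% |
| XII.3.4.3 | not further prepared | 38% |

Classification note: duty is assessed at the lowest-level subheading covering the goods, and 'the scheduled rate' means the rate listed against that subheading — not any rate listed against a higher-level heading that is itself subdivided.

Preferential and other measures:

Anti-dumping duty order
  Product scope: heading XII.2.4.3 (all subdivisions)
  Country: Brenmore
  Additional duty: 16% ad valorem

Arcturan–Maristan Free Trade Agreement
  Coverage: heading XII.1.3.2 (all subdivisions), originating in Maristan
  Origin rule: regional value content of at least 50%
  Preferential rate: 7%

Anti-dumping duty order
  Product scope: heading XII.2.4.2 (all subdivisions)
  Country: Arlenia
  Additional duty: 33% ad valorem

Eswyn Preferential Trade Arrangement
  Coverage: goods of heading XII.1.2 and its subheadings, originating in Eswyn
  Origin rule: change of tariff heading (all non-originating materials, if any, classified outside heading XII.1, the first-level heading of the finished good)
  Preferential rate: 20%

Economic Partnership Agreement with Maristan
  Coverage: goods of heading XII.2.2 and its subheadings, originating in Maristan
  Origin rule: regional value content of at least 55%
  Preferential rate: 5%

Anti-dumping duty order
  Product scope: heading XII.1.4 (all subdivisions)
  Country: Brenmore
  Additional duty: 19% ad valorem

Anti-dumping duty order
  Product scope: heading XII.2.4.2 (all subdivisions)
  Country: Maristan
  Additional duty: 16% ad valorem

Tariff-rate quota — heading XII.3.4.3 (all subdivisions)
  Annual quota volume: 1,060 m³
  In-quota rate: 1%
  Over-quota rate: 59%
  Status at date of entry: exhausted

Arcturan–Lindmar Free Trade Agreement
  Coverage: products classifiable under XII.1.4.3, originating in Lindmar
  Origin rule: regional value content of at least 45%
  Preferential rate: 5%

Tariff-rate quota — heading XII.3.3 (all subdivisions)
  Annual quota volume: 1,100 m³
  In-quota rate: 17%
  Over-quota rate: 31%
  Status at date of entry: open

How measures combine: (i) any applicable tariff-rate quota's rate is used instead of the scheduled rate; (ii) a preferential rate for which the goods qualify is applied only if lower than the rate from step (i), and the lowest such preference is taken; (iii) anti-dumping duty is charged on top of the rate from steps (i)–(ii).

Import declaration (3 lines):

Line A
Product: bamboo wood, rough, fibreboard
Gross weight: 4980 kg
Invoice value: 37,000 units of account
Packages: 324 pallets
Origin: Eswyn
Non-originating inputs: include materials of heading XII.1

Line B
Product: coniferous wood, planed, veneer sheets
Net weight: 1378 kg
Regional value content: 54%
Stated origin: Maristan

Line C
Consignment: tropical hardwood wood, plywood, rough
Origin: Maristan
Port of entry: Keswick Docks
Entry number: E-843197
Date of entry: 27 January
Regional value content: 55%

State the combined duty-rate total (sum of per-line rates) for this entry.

Line A: bamboo → XII.1; fibreboard → XII.1.4; rough → XII.1.4.1. Scheduled 13%. Eswyn agreement on XII.1.2: XII.1.4.1 not covered. → 13%.
Line B: coniferous → XII.3; veneer sheets → XII.3.3; planed → XII.3.3.2. Scheduled 32%. quota on XII.3.3 open → in-quota 17%; Maristan agreement on XII.1.3.2: XII.3.3.2 not covered; Maristan agreement on XII.2.2: XII.3.3.2 not covered. → 17%.
Line C: tropical hardwood → XII.2; plywood → XII.2.2; rough → XII.2.2.2. Scheduled 15%. Maristan agreement on XII.1.3.2: XII.2.2.2 not covered; Maristan agreement on XII.2.2: RVC ≥ 55% → 5% available; preferential 5%. → 5%.
Sum: 13% + 17% + 5% = 35%.

35%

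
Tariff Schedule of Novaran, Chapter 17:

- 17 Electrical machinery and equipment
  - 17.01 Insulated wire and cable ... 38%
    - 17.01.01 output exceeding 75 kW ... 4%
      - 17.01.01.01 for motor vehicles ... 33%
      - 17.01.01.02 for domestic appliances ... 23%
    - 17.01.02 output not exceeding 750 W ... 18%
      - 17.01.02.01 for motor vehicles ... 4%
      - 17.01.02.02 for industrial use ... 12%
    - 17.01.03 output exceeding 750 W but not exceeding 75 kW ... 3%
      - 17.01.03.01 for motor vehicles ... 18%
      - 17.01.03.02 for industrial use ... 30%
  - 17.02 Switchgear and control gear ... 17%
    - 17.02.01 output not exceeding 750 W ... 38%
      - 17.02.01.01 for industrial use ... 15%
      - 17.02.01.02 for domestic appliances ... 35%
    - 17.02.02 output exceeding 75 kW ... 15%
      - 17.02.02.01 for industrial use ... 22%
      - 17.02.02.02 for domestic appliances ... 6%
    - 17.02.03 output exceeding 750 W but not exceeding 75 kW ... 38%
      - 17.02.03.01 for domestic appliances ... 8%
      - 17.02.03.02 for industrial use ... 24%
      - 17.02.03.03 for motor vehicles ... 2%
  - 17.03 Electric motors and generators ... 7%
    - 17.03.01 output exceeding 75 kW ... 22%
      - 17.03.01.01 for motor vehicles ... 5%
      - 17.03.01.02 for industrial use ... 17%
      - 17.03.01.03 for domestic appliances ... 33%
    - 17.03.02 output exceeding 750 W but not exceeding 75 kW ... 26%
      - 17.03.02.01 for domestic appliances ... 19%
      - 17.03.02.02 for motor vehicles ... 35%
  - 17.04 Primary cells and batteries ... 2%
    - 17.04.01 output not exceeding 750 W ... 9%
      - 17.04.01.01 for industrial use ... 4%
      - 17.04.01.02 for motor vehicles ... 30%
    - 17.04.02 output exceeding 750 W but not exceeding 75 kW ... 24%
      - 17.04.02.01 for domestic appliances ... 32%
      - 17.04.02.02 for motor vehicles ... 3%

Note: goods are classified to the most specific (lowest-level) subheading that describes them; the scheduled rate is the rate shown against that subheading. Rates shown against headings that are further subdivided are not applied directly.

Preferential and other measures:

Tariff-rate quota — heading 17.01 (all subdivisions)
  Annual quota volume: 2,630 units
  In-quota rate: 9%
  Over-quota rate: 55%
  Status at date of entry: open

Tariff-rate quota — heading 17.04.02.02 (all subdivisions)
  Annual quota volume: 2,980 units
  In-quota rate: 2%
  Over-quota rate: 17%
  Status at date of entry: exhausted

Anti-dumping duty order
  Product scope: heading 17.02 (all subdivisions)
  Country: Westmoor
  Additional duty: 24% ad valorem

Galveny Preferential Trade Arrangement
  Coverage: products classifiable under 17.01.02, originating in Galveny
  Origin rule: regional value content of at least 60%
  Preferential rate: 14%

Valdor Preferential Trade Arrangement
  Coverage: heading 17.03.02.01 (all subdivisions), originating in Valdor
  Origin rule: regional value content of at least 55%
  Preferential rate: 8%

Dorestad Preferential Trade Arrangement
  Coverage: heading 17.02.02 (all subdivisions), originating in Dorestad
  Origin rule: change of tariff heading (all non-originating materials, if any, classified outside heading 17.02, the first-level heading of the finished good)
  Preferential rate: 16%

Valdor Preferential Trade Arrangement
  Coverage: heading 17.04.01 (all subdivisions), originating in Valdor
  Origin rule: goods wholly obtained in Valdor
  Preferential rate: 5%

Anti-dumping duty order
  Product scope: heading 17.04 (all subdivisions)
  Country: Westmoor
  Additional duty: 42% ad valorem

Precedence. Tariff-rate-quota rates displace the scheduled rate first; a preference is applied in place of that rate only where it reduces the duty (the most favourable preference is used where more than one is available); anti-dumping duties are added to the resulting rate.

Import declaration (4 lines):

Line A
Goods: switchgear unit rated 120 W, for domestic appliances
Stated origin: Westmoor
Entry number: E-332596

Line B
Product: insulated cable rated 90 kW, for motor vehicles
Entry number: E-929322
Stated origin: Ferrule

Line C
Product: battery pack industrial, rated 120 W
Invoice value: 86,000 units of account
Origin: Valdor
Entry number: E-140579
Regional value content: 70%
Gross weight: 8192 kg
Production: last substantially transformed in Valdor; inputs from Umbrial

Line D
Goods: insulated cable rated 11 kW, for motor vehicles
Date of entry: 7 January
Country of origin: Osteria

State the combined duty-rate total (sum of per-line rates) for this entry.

Line A: switchgear unit → 17.02; rated 120 W → 17.02.01; for domestic appliances → 17.02.01.02. Scheduled 35%. anti-dumping (Westmoor, 17.02): +24%; total 35% + 24% = 59%. → 59%.
Line B: insulated cable → 17.01; rated 90 kW → 17.01.01; for motor vehicles → 17.01.01.01. Scheduled 33%. quota on 17.01 open → in-quota 9%. → 9%.
Line C: battery pack → 17.04; rated 120 W → 17.04.01; industrial → 17.04.01.01. Scheduled 4%. Valdor agreement on 17.03.02.01: 17.04.01.01 not covered; Valdor agreement on 17.04.01: not wholly obtained. → 4%.
Line D: insulated cable → 17.01; rated 11 kW → 17.01.03; for motor vehicles → 17.01.03.01. Scheduled 18%. quota on 17.01 open → in-quota 9%. → 9%.
Sum: 59% + 9% + 4% + 9% = 81%.

81%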